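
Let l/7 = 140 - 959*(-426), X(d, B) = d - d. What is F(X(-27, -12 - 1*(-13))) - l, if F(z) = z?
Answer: -2860718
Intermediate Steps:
X(d, B) = 0
l = 2860718 (l = 7*(140 - 959*(-426)) = 7*(140 + 408534) = 7*408674 = 2860718)
F(X(-27, -12 - 1*(-13))) - l = 0 - 1*2860718 = 0 - 2860718 = -2860718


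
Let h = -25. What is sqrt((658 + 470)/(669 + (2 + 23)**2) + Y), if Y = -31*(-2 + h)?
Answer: sqrt(350740641)/647 ≈ 28.946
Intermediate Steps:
Y = 837 (Y = -31*(-2 - 25) = -31*(-27) = 837)
sqrt((658 + 470)/(669 + (2 + 23)**2) + Y) = sqrt((658 + 470)/(669 + (2 + 23)**2) + 837) = sqrt(1128/(669 + 25**2) + 837) = sqrt(1128/(669 + 625) + 837) = sqrt(1128/1294 + 837) = sqrt(1128*(1/1294) + 837) = sqrt(564/647 + 837) = sqrt(542103/647) = sqrt(350740641)/647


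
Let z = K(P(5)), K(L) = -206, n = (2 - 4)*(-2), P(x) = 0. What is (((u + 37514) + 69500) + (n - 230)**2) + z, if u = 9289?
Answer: 167173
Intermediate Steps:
n = 4 (n = -2*(-2) = 4)
z = -206
(((u + 37514) + 69500) + (n - 230)**2) + z = (((9289 + 37514) + 69500) + (4 - 230)**2) - 206 = ((46803 + 69500) + (-226)**2) - 206 = (116303 + 51076) - 206 = 167379 - 206 = 167173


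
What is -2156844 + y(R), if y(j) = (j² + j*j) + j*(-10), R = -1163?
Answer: 559924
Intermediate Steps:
y(j) = -10*j + 2*j² (y(j) = (j² + j²) - 10*j = 2*j² - 10*j = -10*j + 2*j²)
-2156844 + y(R) = -2156844 + 2*(-1163)*(-5 - 1163) = -2156844 + 2*(-1163)*(-1168) = -2156844 + 2716768 = 559924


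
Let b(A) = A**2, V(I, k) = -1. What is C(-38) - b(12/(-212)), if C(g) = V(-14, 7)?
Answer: -2818/2809 ≈ -1.0032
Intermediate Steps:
C(g) = -1
C(-38) - b(12/(-212)) = -1 - (12/(-212))**2 = -1 - (12*(-1/212))**2 = -1 - (-3/53)**2 = -1 - 1*9/2809 = -1 - 9/2809 = -2818/2809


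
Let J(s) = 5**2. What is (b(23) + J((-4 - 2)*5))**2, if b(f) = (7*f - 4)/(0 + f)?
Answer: 535824/529 ≈ 1012.9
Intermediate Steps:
b(f) = (-4 + 7*f)/f
J(s) = 25
(b(23) + J((-4 - 2)*5))**2 = ((7 - 4/23) + 25)**2 = (157/23 + 25)**2 = (732/23)**2 = 535824/529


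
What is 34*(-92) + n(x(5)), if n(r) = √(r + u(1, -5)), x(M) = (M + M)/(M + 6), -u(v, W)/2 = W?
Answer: -3128 + 2*√330/11 ≈ -3124.7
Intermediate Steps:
u(v, W) = -2*W
x(M) = 2*M/(6 + M) (x(M) = (2*M)/(6 + M) = 2*M/(6 + M))
n(r) = √(10 + r) (n(r) = √(r - 2*(-5)) = √(r + 10) = √(10 + r))
34*(-92) + n(x(5)) = 34*(-92) + √(10 + 2*5/(6 + 5)) = -3128 + √(10 + 2*5/11) = -3128 + √(10 + 2*5*(1/11)) = -3128 + √(10 + 10/11) = -3128 + √(120/11) = -3128 + 2*√330/11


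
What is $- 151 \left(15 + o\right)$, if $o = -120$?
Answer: $15855$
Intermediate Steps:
$- 151 \left(15 + o\right) = - 151 \left(15 - 120\right) = \left(-151\right) \left(-105\right) = 15855$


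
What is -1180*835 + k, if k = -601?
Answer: -985901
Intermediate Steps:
-1180*835 + k = -1180*835 - 601 = -985300 - 601 = -985901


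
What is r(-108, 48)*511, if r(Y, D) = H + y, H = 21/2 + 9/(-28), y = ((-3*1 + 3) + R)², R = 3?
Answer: 39201/4 ≈ 9800.3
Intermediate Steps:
y = 9 (y = ((-3*1 + 3) + 3)² = ((-3 + 3) + 3)² = (0 + 3)² = 3² = 9)
H = 285/28 (H = 21*(½) + 9*(-1/28) = 21/2 - 9/28 = 285/28 ≈ 10.179)
r(Y, D) = 537/28 (r(Y, D) = 285/28 + 9 = 537/28)
r(-108, 48)*511 = (537/28)*511 = 39201/4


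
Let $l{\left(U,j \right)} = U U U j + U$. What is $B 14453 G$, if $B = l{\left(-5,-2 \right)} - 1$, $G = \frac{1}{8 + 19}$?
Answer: $\frac{3526532}{27} \approx 1.3061 \cdot 10^{5}$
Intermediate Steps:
$l{\left(U,j \right)} = U + j U^{3}$ ($l{\left(U,j \right)} = U^{2} U j + U = U^{3} j + U = j U^{3} + U = U + j U^{3}$)
$G = \frac{1}{27} \approx 0.037037$
$B = 244$ ($B = \left(-5 - 2 \left(-5\right)^{3}\right) - 1 = \left(-5 - -250\right) - 1 = \left(-5 + 250\right) - 1 = 245 - 1 = 244$)
$B 14453 G = 244 \cdot 14453 \cdot \frac{1}{27} = 3526532 \cdot \frac{1}{27} = \frac{3526532}{27}$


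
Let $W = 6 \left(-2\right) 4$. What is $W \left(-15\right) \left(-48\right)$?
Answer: $-34560$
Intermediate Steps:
$W = -48$ ($W = \left(-12\right) 4 = -48$)
$W \left(-15\right) \left(-48\right) = \left(-48\right) \left(-15\right) \left(-48\right) = 720 \left(-48\right) = -34560$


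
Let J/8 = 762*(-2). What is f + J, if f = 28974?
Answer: 16782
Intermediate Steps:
J = -12192 (J = 8*(762*(-2)) = 8*(-1524) = -12192)
f + J = 28974 - 12192 = 16782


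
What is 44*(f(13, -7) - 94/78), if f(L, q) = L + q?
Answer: 8228/39 ≈ 210.97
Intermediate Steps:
44*(f(13, -7) - 94/78) = 44*((13 - 7) - 94/78) = 44*(6 - 94*1/78) = 44*(6 - 47/39) = 44*(187/39) = 8228/39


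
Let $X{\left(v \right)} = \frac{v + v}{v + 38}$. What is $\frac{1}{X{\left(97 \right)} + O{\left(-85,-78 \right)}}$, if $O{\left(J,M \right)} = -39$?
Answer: $- \frac{135}{5071} \approx -0.026622$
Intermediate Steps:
$X{\left(v \right)} = \frac{2 v}{38 + v}$
$\frac{1}{X{\left(97 \right)} + O{\left(-85,-78 \right)}} = \frac{1}{2 \cdot 97 \frac{1}{38 + 97} - 39} = \frac{1}{2 \cdot 97 \cdot \frac{1}{135} - 39} = \frac{1}{\frac{194}{135} - 39} = \frac{1}{- \frac{5071}{135}} = - \frac{135}{5071}$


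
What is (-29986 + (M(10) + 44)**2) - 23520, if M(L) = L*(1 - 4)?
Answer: -53310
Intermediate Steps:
M(L) = -3*L (M(L) = L*(-3) = -3*L)
(-29986 + (M(10) + 44)**2) - 23520 = (-29986 + (-3*10 + 44)**2) - 23520 = (-29986 + (-30 + 44)**2) - 23520 = (-29986 + 14**2) - 23520 = (-29986 + 196) - 23520 = -29790 - 23520 = -53310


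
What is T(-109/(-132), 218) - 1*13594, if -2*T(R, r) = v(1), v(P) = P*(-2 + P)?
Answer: -27187/2 ≈ -13594.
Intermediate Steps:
T(R, r) = ½ (T(R, r) = -(-2 + 1)/2 = -(-1)/2 = -½*(-1) = ½)
T(-109/(-132), 218) - 1*13594 = ½ - 1*13594 = ½ - 13594 = -27187/2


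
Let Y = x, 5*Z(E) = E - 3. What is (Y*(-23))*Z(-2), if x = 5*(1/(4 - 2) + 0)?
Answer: 115/2 ≈ 57.500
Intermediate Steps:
Z(E) = -3/5 + E/5 (Z(E) = (E - 3)/5 = (-3 + E)/5 = -3/5 + E/5)
x = 5/2 (x = 5*(1/2 + 0) = 5*(1/2) = 5/2 ≈ 2.5000)
Y = 5/2 ≈ 2.5000
(Y*(-23))*Z(-2) = ((5/2)*(-23))*(-3/5 + (1/5)*(-2)) = -115*(-3/5 - 2/5)/2 = -115/2*(-1) = 115/2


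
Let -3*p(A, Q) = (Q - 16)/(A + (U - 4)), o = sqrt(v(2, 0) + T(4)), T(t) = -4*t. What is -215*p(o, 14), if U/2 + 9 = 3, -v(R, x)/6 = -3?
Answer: 3440/381 + 215*sqrt(2)/381 ≈ 9.8269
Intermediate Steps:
v(R, x) = 18 (v(R, x) = -6*(-3) = 18)
o = sqrt(2) (o = sqrt(18 - 4*4) = sqrt(18 - 16) = sqrt(2) ≈ 1.4142)
U = -12 (U = -18 + 2*3 = -18 + 6 = -12)
p(A, Q) = -(-16 + Q)/(3*(-16 + A)) (p(A, Q) = -(Q - 16)/(3*(A + (-12 - 4))) = -(-16 + Q)/(3*(A - 16)) = -(-16 + Q)/(3*(-16 + A)))
-215*p(o, 14) = -215*(16 - 1*14)/(3*(-16 + sqrt(2))) = -215*(16 - 14)/(3*(-16 + sqrt(2))) = -215*2/(3*(-16 + sqrt(2))) = -430/(3*(-16 + sqrt(2)))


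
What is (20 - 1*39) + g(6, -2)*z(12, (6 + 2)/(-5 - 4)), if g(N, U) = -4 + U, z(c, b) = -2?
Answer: -7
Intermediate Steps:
(20 - 1*39) + g(6, -2)*z(12, (6 + 2)/(-5 - 4)) = (20 - 1*39) + (-4 - 2)*(-2) = (20 - 39) - 6*(-2) = -19 + 12 = -7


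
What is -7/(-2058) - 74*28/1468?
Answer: -151925/107898 ≈ -1.4080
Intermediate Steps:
-7/(-2058) - 74*28/1468 = -7*(-1/2058) - 2072*1/1468 = 1/294 - 518/367 = -151925/107898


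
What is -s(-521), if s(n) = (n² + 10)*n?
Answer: 141425971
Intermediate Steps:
s(n) = n*(10 + n²) (s(n) = (10 + n²)*n = n*(10 + n²))
-s(-521) = -(-521)*(10 + (-521)²) = -(-521)*(10 + 271441) = -(-521)*271451 = -1*(-141425971) = 141425971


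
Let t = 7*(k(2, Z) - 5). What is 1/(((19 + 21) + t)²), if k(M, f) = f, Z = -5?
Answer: 1/900 ≈ 0.0011111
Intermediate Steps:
t = -70 (t = 7*(-5 - 5) = 7*(-10) = -70)
1/(((19 + 21) + t)²) = 1/(((19 + 21) - 70)²) = 1/((40 - 70)²) = 1/((-30)²) = 1/900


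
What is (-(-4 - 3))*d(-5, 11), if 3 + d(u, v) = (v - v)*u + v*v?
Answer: 826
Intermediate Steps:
d(u, v) = -3 + v**2 (d(u, v) = -3 + ((v - v)*u + v*v) = -3 + (0*u + v**2) = -3 + (0 + v**2) = -3 + v**2)
(-(-4 - 3))*d(-5, 11) = (-(-4 - 3))*(-3 + 11**2) = (-1*(-7))*(-3 + 121) = 7*118 = 826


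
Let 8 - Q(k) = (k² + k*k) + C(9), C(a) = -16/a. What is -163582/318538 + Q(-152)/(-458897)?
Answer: -271581298847/657792596637 ≈ -0.41287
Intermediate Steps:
Q(k) = 88/9 - 2*k² (Q(k) = 8 - ((k² + k*k) - 16/9) = 8 - ((k² + k²) - 16*⅑) = 8 - (2*k² - 16/9) = 8 - (-16/9 + 2*k²) = 8 + (16/9 - 2*k²) = 88/9 - 2*k²)
-163582/318538 + Q(-152)/(-458897) = -163582/318538 + (88/9 - 2*(-152)²)/(-458897) = -163582*1/318538 + (88/9 - 2*23104)*(-1/458897) = -81791/159269 + (88/9 - 46208)*(-1/458897) = -81791/159269 - 415784/9*(-1/458897) = -81791/159269 + 415784/4130073 = -271581298847/657792596637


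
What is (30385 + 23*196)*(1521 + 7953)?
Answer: 330576282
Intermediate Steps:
(30385 + 23*196)*(1521 + 7953) = (30385 + 4508)*9474 = 34893*9474 = 330576282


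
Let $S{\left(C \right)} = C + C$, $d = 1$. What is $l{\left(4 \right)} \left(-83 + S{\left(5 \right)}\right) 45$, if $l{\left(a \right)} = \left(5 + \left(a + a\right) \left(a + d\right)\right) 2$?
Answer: $-295650$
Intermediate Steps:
$S{\left(C \right)} = 2 C$
$l{\left(a \right)} = 10 + 4 a \left(1 + a\right)$ ($l{\left(a \right)} = \left(5 + \left(a + a\right) \left(a + 1\right)\right) 2 = \left(5 + 2 a \left(1 + a\right)\right) 2 = 10 + 4 a \left(1 + a\right)$)
$l{\left(4 \right)} \left(-83 + S{\left(5 \right)}\right) 45 = \left(10 + 4 \cdot 4 + 4 \cdot 4^{2}\right) \left(-83 + 2 \cdot 5\right) 45 = \left(10 + 16 + 4 \cdot 16\right) \left(-83 + 10\right) 45 = \left(10 + 16 + 64\right) \left(\left(-73\right) 45\right) = 90 \left(-3285\right) = -295650$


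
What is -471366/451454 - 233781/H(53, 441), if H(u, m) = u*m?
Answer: -366536494/33181869 ≈ -11.046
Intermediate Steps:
H(u, m) = m*u
-471366/451454 - 233781/H(53, 441) = -471366/451454 - 233781/(441*53) = -471366*1/451454 - 233781/23373 = -235683/225727 - 233781*1/23373 = -235683/225727 - 77927/7791 = -366536494/33181869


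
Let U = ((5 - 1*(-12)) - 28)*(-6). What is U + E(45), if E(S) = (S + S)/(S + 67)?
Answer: 3741/56 ≈ 66.804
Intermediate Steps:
U = 66 (U = ((5 + 12) - 28)*(-6) = (17 - 28)*(-6) = -11*(-6) = 66)
E(S) = 2*S/(67 + S) (E(S) = (2*S)/(67 + S) = 2*S/(67 + S))
U + E(45) = 66 + 2*45/(67 + 45) = 66 + 2*45/112 = 66 + 2*45*(1/112) = 66 + 45/56 = 3741/56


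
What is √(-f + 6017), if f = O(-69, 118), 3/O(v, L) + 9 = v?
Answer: √4067518/26 ≈ 77.570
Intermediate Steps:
O(v, L) = 3/(-9 + v)
f = -1/26 (f = 3/(-9 - 69) = 3/(-78) = 3*(-1/78) = -1/26 ≈ -0.038462)
√(-f + 6017) = √(-1*(-1/26) + 6017) = √(1/26 + 6017) = √(156443/26) = √4067518/26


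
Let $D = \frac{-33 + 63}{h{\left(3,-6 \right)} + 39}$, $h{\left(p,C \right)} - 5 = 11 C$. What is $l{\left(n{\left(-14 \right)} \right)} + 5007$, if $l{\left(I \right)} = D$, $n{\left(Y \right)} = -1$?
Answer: $\frac{55062}{11} \approx 5005.6$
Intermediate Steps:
$h{\left(p,C \right)} = 5 + 11 C$
$D = - \frac{15}{11}$ ($D = \frac{-33 + 63}{\left(5 + 11 \left(-6\right)\right) + 39} = \frac{30}{\left(5 - 66\right) + 39} = \frac{30}{-61 + 39} = \frac{30}{-22} = 30 \left(- \frac{1}{22}\right) = - \frac{15}{11} \approx -1.3636$)
$l{\left(I \right)} = - \frac{15}{11}$
$l{\left(n{\left(-14 \right)} \right)} + 5007 = - \frac{15}{11} + 5007 = \frac{55062}{11}$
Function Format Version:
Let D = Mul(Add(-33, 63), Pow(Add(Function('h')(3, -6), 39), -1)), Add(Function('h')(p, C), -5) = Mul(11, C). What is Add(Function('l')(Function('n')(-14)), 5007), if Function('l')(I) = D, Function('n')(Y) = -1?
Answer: Rational(55062, 11) ≈ 5005.6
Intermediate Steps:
Function('h')(p, C) = Add(5, Mul(11, C))
D = Rational(-15, 11) (D = Mul(Add(-33, 63), Pow(Add(Add(5, Mul(11, -6)), 39), -1)) = Mul(30, Pow(Add(Add(5, -66), 39), -1)) = Mul(30, Pow(Add(-61, 39), -1)) = Mul(30, Pow(-22, -1)) = Mul(30, Rational(-1, 22)) = Rational(-15, 11) ≈ -1.3636)
Function('l')(I) = Rational(-15, 11)
Add(Function('l')(Function('n')(-14)), 5007) = Add(Rational(-15, 11), 5007) = Rational(55062, 11)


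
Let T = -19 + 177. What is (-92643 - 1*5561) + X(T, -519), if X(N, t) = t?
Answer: -98723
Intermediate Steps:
T = 158
(-92643 - 1*5561) + X(T, -519) = (-92643 - 1*5561) - 519 = (-92643 - 5561) - 519 = -98204 - 519 = -98723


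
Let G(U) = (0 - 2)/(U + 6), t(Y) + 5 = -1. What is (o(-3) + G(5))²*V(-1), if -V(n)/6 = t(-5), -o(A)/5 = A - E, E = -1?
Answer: 419904/121 ≈ 3470.3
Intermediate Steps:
t(Y) = -6 (t(Y) = -5 - 1 = -6)
o(A) = -5 - 5*A (o(A) = -5*(A - 1*(-1)) = -5*(A + 1) = -5*(1 + A) = -5 - 5*A)
G(U) = -2/(6 + U)
V(n) = 36 (V(n) = -6*(-6) = 36)
(o(-3) + G(5))²*V(-1) = ((-5 - 5*(-3)) - 2/(6 + 5))²*36 = ((-5 + 15) - 2/11)²*36 = (10 - 2*1/11)²*36 = (10 - 2/11)²*36 = (108/11)²*36 = (11664/121)*36 = 419904/121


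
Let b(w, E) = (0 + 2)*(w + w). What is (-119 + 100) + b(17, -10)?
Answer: 49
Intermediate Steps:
b(w, E) = 4*w (b(w, E) = 2*(2*w) = 4*w)
(-119 + 100) + b(17, -10) = (-119 + 100) + 4*17 = -19 + 68 = 49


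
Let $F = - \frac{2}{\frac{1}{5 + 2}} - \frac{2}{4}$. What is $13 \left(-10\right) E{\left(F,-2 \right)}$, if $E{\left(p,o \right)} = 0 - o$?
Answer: $-260$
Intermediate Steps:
$F = - \frac{29}{2}$ ($F = - \frac{2}{\frac{1}{7}} - \frac{1}{2} = - 2 \frac{1}{\frac{1}{7}} - \frac{1}{2} = \left(-2\right) 7 - \frac{1}{2} = -14 - \frac{1}{2} = - \frac{29}{2} \approx -14.5$)
$E{\left(p,o \right)} = - o$
$13 \left(-10\right) E{\left(F,-2 \right)} = 13 \left(-10\right) \left(\left(-1\right) \left(-2\right)\right) = \left(-130\right) 2 = -260$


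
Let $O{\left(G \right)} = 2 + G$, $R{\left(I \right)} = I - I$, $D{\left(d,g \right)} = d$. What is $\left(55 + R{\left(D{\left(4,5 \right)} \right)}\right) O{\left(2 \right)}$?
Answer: $220$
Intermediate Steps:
$R{\left(I \right)} = 0$
$\left(55 + R{\left(D{\left(4,5 \right)} \right)}\right) O{\left(2 \right)} = \left(55 + 0\right) \left(2 + 2\right) = 55 \cdot 4 = 220$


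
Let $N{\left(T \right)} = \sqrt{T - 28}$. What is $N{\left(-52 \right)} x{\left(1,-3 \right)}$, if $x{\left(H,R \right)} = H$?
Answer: $4 i \sqrt{5} \approx 8.9443 i$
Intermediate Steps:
$N{\left(T \right)} = \sqrt{-28 + T}$
$N{\left(-52 \right)} x{\left(1,-3 \right)} = \sqrt{-28 - 52} \cdot 1 = \sqrt{-80} \cdot 1 = 4 i \sqrt{5} \cdot 1 = 4 i \sqrt{5}$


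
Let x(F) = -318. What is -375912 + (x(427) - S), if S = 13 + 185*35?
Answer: -382718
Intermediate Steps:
S = 6488 (S = 13 + 6475 = 6488)
-375912 + (x(427) - S) = -375912 + (-318 - 1*6488) = -375912 + (-318 - 6488) = -375912 - 6806 = -382718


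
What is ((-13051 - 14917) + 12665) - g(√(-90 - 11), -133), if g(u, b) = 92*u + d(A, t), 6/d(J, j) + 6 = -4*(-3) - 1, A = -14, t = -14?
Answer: -76521/5 - 92*I*√101 ≈ -15304.0 - 924.59*I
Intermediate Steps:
d(J, j) = 6/5 (d(J, j) = 6/(-6 + (-4*(-3) - 1)) = 6/(-6 + (12 - 1)) = 6/(-6 + 11) = 6/5)
g(u, b) = 6/5 + 92*u (g(u, b) = 92*u + 6/5 = 6/5 + 92*u)
((-13051 - 14917) + 12665) - g(√(-90 - 11), -133) = ((-13051 - 14917) + 12665) - (6/5 + 92*√(-90 - 11)) = (-27968 + 12665) - (6/5 + 92*√(-101)) = -15303 - (6/5 + 92*(I*√101)) = -15303 - (6/5 + 92*I*√101) = -15303 + (-6/5 - 92*I*√101) = -76521/5 - 92*I*√101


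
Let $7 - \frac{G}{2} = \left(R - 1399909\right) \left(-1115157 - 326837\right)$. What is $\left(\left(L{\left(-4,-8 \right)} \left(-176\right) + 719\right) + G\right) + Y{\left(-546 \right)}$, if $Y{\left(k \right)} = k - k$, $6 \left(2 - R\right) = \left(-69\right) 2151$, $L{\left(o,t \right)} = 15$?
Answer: $-3965975221861$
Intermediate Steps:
$R = \frac{49477}{2}$ ($R = 2 - \frac{\left(-69\right) 2151}{6} = 2 - - \frac{49473}{2} = 2 + \frac{49473}{2} = \frac{49477}{2} \approx 24739.0$)
$Y{\left(k \right)} = 0$
$G = -3965975219940$ ($G = 14 - 2 \left(\frac{49477}{2} - 1399909\right) \left(-1115157 - 326837\right) = 14 - 2 \left(\frac{49477}{2} - 1399909\right) \left(-1441994\right) = 14 - 2 \left(\left(- \frac{2750341}{2}\right) \left(-1441994\right)\right) = 14 - 3965975219954 = -3965975219940$)
$\left(\left(L{\left(-4,-8 \right)} \left(-176\right) + 719\right) + G\right) + Y{\left(-546 \right)} = \left(\left(15 \left(-176\right) + 719\right) - 3965975219940\right) + 0 = \left(\left(-2640 + 719\right) - 3965975219940\right) + 0 = \left(-1921 - 3965975219940\right) + 0 = -3965975221861 + 0 = -3965975221861$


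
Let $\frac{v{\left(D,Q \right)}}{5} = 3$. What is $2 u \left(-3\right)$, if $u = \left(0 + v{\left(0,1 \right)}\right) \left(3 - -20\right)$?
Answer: $-2070$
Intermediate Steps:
$v{\left(D,Q \right)} = 15$ ($v{\left(D,Q \right)} = 5 \cdot 3 = 15$)
$u = 345$ ($u = \left(0 + 15\right) \left(3 - -20\right) = 15 \left(3 + 20\right) = 15 \cdot 23 = 345$)
$2 u \left(-3\right) = 2 \cdot 345 \left(-3\right) = 690 \left(-3\right) = -2070$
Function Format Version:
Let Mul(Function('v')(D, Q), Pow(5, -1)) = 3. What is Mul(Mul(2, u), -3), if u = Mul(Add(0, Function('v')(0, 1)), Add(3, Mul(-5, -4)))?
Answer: -2070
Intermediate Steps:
Function('v')(D, Q) = 15 (Function('v')(D, Q) = Mul(5, 3) = 15)
u = 345 (u = Mul(Add(0, 15), Add(3, Mul(-5, -4))) = Mul(15, Add(3, 20)) = Mul(15, 23) = 345)
Mul(Mul(2, u), -3) = Mul(Mul(2, 345), -3) = Mul(690, -3) = -2070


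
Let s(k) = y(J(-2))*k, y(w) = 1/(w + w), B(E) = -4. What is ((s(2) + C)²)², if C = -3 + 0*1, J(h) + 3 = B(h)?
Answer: 234256/2401 ≈ 97.566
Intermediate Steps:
J(h) = -7 (J(h) = -3 - 4 = -7)
C = -3 (C = -3 + 0 = -3)
y(w) = 1/(2*w)
s(k) = -k/14 (s(k) = ((½)/(-7))*k = ((½)*(-⅐))*k = -k/14)
((s(2) + C)²)² = ((-1/14*2 - 3)²)² = ((-⅐ - 3)²)² = ((-22/7)²)² = (484/49)² = 234256/2401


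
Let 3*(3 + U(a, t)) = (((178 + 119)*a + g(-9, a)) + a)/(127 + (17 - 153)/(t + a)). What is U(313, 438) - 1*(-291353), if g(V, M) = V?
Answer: 83315438065/285723 ≈ 2.9160e+5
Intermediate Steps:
U(a, t) = -3 + (-9 + 298*a)/(3*(127 - 136/(a + t))) (U(a, t) = -3 + ((((178 + 119)*a - 9) + a)/(127 + (17 - 153)/(t + a)))/3 = -3 + (((297*a - 9) + a)/(127 - 136/(a + t)))/3 = -3 + (((-9 + 297*a) + a)/(127 - 136/(a + t)))/3 = -3 + ((-9 + 298*a)/(127 - 136/(a + t)))/3 = -3 + (-9 + 298*a)/(3*(127 - 136/(a + t))))
U(313, 438) - 1*(-291353) = 2*(612 - 576*313 - 576*438 + 149*313² + 149*313*438)/(3*(-136 + 127*313 + 127*438)) - 1*(-291353) = 2*(612 - 180288 - 252288 + 149*97969 + 20427006)/(3*(-136 + 39751 + 55626)) + 291353 = (⅔)*(612 - 180288 - 252288 + 14597381 + 20427006)/95241 + 291353 = (⅔)*(1/95241)*34592423 + 291353 = 69184846/285723 + 291353 = 83315438065/285723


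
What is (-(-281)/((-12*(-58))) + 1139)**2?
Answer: 628888650625/484416 ≈ 1.2982e+6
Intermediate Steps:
(-(-281)/((-12*(-58))) + 1139)**2 = (-(-281)/696 + 1139)**2 = (-1*(-281/696) + 1139)**2 = (281/696 + 1139)**2 = (793025/696)**2 = 628888650625/484416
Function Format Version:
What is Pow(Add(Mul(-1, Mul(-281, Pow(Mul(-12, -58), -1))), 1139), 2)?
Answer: Rational(628888650625, 484416) ≈ 1.2982e+6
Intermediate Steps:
Pow(Add(Mul(-1, Mul(-281, Pow(Mul(-12, -58), -1))), 1139), 2) = Pow(Add(Mul(-1, Mul(-281, Pow(696, -1))), 1139), 2) = Pow(Add(Mul(-1, Mul(-281, Rational(1, 696))), 1139), 2) = Pow(Add(Mul(-1, Rational(-281, 696)), 1139), 2) = Pow(Add(Rational(281, 696), 1139), 2) = Pow(Rational(793025, 696), 2) = Rational(628888650625, 484416)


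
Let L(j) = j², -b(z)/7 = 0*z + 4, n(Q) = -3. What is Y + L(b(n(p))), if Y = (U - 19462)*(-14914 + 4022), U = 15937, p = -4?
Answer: 38395084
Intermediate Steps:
b(z) = -28 (b(z) = -7*(0*z + 4) = -7*(0 + 4) = -7*4 = -28)
Y = 38394300 (Y = (15937 - 19462)*(-14914 + 4022) = -3525*(-10892) = 38394300)
Y + L(b(n(p))) = 38394300 + (-28)² = 38394300 + 784 = 38395084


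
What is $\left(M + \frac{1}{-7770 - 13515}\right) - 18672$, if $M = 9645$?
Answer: $- \frac{192139696}{21285} \approx -9027.0$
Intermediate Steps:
$\left(M + \frac{1}{-7770 - 13515}\right) - 18672 = \left(9645 + \frac{1}{-7770 - 13515}\right) - 18672 = \left(9645 + \frac{1}{-21285}\right) - 18672 = \left(9645 - \frac{1}{21285}\right) - 18672 = \frac{205293824}{21285} - 18672 = - \frac{192139696}{21285}$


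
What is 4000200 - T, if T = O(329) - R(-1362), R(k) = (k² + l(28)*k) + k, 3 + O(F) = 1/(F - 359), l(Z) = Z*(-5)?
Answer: 181336951/30 ≈ 6.0446e+6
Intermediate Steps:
l(Z) = -5*Z
O(F) = -3 + 1/(-359 + F) (O(F) = -3 + 1/(F - 359) = -3 + 1/(-359 + F))
R(k) = k² - 139*k (R(k) = (k² + (-5*28)*k) + k = (k² - 140*k) + k = k² - 139*k)
T = -61330951/30 (T = (1078 - 3*329)/(-359 + 329) - (-1362)*(-139 - 1362) = (1078 - 987)/(-30) - (-1362)*(-1501) = -1/30*91 - 1*2044362 = -91/30 - 2044362 = -61330951/30 ≈ -2.0444e+6)
4000200 - T = 4000200 - 1*(-61330951/30) = 4000200 + 61330951/30 = 181336951/30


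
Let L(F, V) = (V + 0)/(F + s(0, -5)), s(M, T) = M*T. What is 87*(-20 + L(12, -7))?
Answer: -7163/4 ≈ -1790.8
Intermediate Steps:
L(F, V) = V/F (L(F, V) = (V + 0)/(F + 0*(-5)) = V/(F + 0) = V/F)
87*(-20 + L(12, -7)) = 87*(-20 - 7/12) = 87*(-247/12) = -7163/4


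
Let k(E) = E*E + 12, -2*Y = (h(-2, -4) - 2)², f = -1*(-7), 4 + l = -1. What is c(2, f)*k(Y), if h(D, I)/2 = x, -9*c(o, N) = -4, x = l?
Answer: 6928/3 ≈ 2309.3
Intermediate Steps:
l = -5 (l = -4 - 1 = -5)
x = -5
f = 7
c(o, N) = 4/9 (c(o, N) = -⅑*(-4) = 4/9)
h(D, I) = -10 (h(D, I) = 2*(-5) = -10)
Y = -72 (Y = -(-10 - 2)²/2 = -½*(-12)² = -½*144 = -72)
k(E) = 12 + E² (k(E) = E² + 12 = 12 + E²)
c(2, f)*k(Y) = 4*(12 + (-72)²)/9 = 4*(12 + 5184)/9 = (4/9)*5196 = 6928/3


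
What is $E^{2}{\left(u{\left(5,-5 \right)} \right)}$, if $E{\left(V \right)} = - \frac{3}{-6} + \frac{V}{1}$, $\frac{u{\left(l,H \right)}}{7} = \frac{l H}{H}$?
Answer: $\frac{5041}{4} \approx 1260.3$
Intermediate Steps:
$u{\left(l,H \right)} = 7 l$ ($u{\left(l,H \right)} = 7 \frac{l H}{H} = 7 \frac{H l}{H} = 7 l$)
$E{\left(V \right)} = \frac{1}{2} + V$ ($E{\left(V \right)} = \left(-3\right) \left(- \frac{1}{6}\right) + V 1 = \frac{1}{2} + V$)
$E^{2}{\left(u{\left(5,-5 \right)} \right)} = \left(\frac{1}{2} + 7 \cdot 5\right)^{2} = \left(\frac{1}{2} + 35\right)^{2} = \left(\frac{71}{2}\right)^{2} = \frac{5041}{4}$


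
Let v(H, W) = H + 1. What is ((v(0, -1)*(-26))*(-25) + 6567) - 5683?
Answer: 1534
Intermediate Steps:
v(H, W) = 1 + H
((v(0, -1)*(-26))*(-25) + 6567) - 5683 = (((1 + 0)*(-26))*(-25) + 6567) - 5683 = ((1*(-26))*(-25) + 6567) - 5683 = (-26*(-25) + 6567) - 5683 = (650 + 6567) - 5683 = 7217 - 5683 = 1534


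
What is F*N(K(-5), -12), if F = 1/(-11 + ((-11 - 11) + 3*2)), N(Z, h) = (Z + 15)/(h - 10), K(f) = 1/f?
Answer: 37/1485 ≈ 0.024916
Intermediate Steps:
N(Z, h) = (15 + Z)/(-10 + h)
F = -1/27 (F = 1/(-11 + (-22 + 6)) = 1/(-11 - 16) = 1/(-27) = -1/27 ≈ -0.037037)
F*N(K(-5), -12) = -(15 + 1/(-5))/(27*(-10 - 12)) = -(15 - ⅕)/(27*(-22)) = -(-1)*74/(594*5) = -1/27*(-37/55) = 37/1485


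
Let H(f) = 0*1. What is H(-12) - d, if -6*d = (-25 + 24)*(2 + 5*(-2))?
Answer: 4/3 ≈ 1.3333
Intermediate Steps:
H(f) = 0
d = -4/3 (d = -(-25 + 24)*(2 + 5*(-2))/6 = -(-1)*(2 - 10)/6 = -(-1)*(-8)/6 = -1/6*8 = -4/3 ≈ -1.3333)
H(-12) - d = 0 - 1*(-4/3) = 0 + 4/3 = 4/3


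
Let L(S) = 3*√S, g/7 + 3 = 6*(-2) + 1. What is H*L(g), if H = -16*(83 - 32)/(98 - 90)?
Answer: -2142*I*√2 ≈ -3029.2*I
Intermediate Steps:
g = -98 (g = -21 + 7*(6*(-2) + 1) = -21 + 7*(-12 + 1) = -21 + 7*(-11) = -21 - 77 = -98)
H = -102 (H = -816/8 = -16*51/8 = -102)
H*L(g) = -306*√(-98) = -306*7*I*√2 = -2142*I*√2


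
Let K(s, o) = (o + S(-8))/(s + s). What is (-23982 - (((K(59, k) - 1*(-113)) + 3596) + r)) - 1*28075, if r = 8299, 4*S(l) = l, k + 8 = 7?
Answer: -7559667/118 ≈ -64065.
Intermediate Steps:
k = -1 (k = -8 + 7 = -1)
S(l) = l/4
K(s, o) = (-2 + o)/(2*s) (K(s, o) = (o + (¼)*(-8))/(s + s) = (o - 2)/((2*s)) = (-2 + o)*(1/(2*s)) = (-2 + o)/(2*s))
(-23982 - (((K(59, k) - 1*(-113)) + 3596) + r)) - 1*28075 = (-23982 - ((((½)*(-2 - 1)/59 - 1*(-113)) + 3596) + 8299)) - 1*28075 = (-23982 - ((((½)*(1/59)*(-3) + 113) + 3596) + 8299)) - 28075 = (-23982 - (((-3/118 + 113) + 3596) + 8299)) - 28075 = (-23982 - ((13331/118 + 3596) + 8299)) - 28075 = (-23982 - (437659/118 + 8299)) - 28075 = (-23982 - 1*1416941/118) - 28075 = (-23982 - 1416941/118) - 28075 = -4246817/118 - 28075 = -7559667/118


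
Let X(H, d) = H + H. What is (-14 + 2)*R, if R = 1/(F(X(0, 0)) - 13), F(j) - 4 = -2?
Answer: 12/11 ≈ 1.0909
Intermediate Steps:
X(H, d) = 2*H
F(j) = 2 (F(j) = 4 - 2 = 2)
R = -1/11 (R = 1/(2 - 13) = 1/(-11) = -1/11 ≈ -0.090909)
(-14 + 2)*R = (-14 + 2)*(-1/11) = -12*(-1/11) = 12/11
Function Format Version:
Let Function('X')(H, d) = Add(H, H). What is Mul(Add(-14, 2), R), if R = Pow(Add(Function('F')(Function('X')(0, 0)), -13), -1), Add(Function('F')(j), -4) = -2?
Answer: Rational(12, 11) ≈ 1.0909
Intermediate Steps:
Function('X')(H, d) = Mul(2, H)
Function('F')(j) = 2 (Function('F')(j) = Add(4, -2) = 2)
R = Rational(-1, 11) (R = Pow(Add(2, -13), -1) = Pow(-11, -1) = Rational(-1, 11) ≈ -0.090909)
Mul(Add(-14, 2), R) = Mul(Add(-14, 2), Rational(-1, 11)) = Mul(-12, Rational(-1, 11)) = Rational(12, 11)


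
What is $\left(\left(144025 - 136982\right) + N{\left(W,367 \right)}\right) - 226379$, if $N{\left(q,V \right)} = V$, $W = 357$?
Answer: $-218969$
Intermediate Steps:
$\left(\left(144025 - 136982\right) + N{\left(W,367 \right)}\right) - 226379 = \left(\left(144025 - 136982\right) + 367\right) - 226379 = \left(7043 + 367\right) - 226379 = 7410 - 226379 = -218969$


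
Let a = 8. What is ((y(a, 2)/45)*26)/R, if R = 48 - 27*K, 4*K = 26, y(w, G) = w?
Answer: -416/11475 ≈ -0.036253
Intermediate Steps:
K = 13/2 (K = (¼)*26 = 13/2 ≈ 6.5000)
R = -255/2 (R = 48 - 27*13/2 = 48 - 351/2 = -255/2 ≈ -127.50)
((y(a, 2)/45)*26)/R = ((8/45)*26)/(-255/2) = ((8*(1/45))*26)*(-2/255) = ((8/45)*26)*(-2/255) = (208/45)*(-2/255) = -416/11475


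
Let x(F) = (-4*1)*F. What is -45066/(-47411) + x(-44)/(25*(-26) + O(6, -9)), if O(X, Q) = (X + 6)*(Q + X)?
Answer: 1612210/2323139 ≈ 0.69398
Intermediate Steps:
O(X, Q) = (6 + X)*(Q + X)
x(F) = -4*F
-45066/(-47411) + x(-44)/(25*(-26) + O(6, -9)) = -45066/(-47411) + (-4*(-44))/(25*(-26) + (6**2 + 6*(-9) + 6*6 - 9*6)) = -45066*(-1/47411) + 176/(-650 + (36 - 54 + 36 - 54)) = 6438/6773 + 176/(-650 - 36) = 6438/6773 + 176/(-686) = 6438/6773 + 176*(-1/686) = 6438/6773 - 88/343 = 1612210/2323139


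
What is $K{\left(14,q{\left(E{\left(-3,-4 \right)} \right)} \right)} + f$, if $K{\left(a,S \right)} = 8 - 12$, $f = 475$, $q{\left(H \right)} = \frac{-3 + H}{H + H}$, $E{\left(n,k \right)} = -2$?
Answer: $471$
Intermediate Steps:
$q{\left(H \right)} = \frac{-3 + H}{2 H}$
$K{\left(a,S \right)} = -4$ ($K{\left(a,S \right)} = 8 - 12 = -4$)
$K{\left(14,q{\left(E{\left(-3,-4 \right)} \right)} \right)} + f = -4 + 475 = 471$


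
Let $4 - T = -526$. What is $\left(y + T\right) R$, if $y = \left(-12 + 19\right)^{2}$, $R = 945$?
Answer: $547155$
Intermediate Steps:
$T = 530$ ($T = 4 - -526 = 4 + 526 = 530$)
$y = 49$ ($y = 7^{2} = 49$)
$\left(y + T\right) R = \left(49 + 530\right) 945 = 579 \cdot 945 = 547155$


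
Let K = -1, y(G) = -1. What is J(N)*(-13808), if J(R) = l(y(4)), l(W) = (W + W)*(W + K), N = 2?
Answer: -55232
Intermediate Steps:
l(W) = 2*W*(-1 + W) (l(W) = (W + W)*(W - 1) = (2*W)*(-1 + W) = 2*W*(-1 + W))
J(R) = 4 (J(R) = 2*(-1)*(-1 - 1) = 2*(-1)*(-2) = 4)
J(N)*(-13808) = 4*(-13808) = -55232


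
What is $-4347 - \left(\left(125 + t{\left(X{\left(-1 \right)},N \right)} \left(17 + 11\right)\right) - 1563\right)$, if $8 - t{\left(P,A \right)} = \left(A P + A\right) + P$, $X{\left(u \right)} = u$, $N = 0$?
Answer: $-3161$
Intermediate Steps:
$t{\left(P,A \right)} = 8 - A - P - A P$ ($t{\left(P,A \right)} = 8 - \left(\left(A P + A\right) + P\right) = 8 - \left(\left(A + A P\right) + P\right) = 8 - \left(A + P + A P\right) = 8 - A - P - A P$)
$-4347 - \left(\left(125 + t{\left(X{\left(-1 \right)},N \right)} \left(17 + 11\right)\right) - 1563\right) = -4347 - \left(\left(125 + \left(8 - 0 - -1 - 0 \left(-1\right)\right) \left(17 + 11\right)\right) - 1563\right) = -4347 - \left(\left(125 + \left(8 + 0 + 1 + 0\right) 28\right) - 1563\right) = -4347 - \left(\left(125 + 9 \cdot 28\right) - 1563\right) = -4347 - \left(\left(125 + 252\right) - 1563\right) = -4347 - \left(377 - 1563\right) = -4347 - -1186 = -4347 + 1186 = -3161$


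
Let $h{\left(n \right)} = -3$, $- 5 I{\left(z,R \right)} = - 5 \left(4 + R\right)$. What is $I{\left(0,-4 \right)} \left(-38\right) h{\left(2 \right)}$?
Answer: $0$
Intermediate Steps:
$I{\left(z,R \right)} = 4 + R$ ($I{\left(z,R \right)} = - \frac{\left(-5\right) \left(4 + R\right)}{5} = - \frac{-20 - 5 R}{5} = 4 + R$)
$I{\left(0,-4 \right)} \left(-38\right) h{\left(2 \right)} = \left(4 - 4\right) \left(-38\right) \left(-3\right) = 0 \left(-38\right) \left(-3\right) = 0 \left(-3\right) = 0$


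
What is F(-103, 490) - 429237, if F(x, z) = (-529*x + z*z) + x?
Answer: -134753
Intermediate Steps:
F(x, z) = z² - 528*x (F(x, z) = (-529*x + z²) + x = (z² - 529*x) + x = z² - 528*x)
F(-103, 490) - 429237 = (490² - 528*(-103)) - 429237 = (240100 + 54384) - 429237 = 294484 - 429237 = -134753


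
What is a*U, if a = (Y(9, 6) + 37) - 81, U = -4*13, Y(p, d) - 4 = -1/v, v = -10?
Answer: 10374/5 ≈ 2074.8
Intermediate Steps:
Y(p, d) = 41/10 (Y(p, d) = 4 - 1/(-10) = 4 - 1*(-1/10) = 4 + 1/10 = 41/10)
U = -52
a = -399/10 (a = (41/10 + 37) - 81 = 411/10 - 81 = -399/10 ≈ -39.900)
a*U = -399/10*(-52) = 10374/5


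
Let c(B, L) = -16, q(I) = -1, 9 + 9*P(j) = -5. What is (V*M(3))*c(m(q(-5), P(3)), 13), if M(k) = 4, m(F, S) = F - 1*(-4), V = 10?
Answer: -640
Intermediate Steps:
P(j) = -14/9 (P(j) = -1 + (⅑)*(-5) = -1 - 5/9 = -14/9)
m(F, S) = 4 + F (m(F, S) = F + 4 = 4 + F)
(V*M(3))*c(m(q(-5), P(3)), 13) = (10*4)*(-16) = 40*(-16) = -640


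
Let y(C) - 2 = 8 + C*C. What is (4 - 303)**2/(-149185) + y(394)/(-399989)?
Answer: -58919791099/59672358965 ≈ -0.98739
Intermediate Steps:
y(C) = 10 + C**2 (y(C) = 2 + (8 + C*C) = 2 + (8 + C**2) = 10 + C**2)
(4 - 303)**2/(-149185) + y(394)/(-399989) = (4 - 303)**2/(-149185) + (10 + 394**2)/(-399989) = (-299)**2*(-1/149185) + (10 + 155236)*(-1/399989) = 89401*(-1/149185) + 155246*(-1/399989) = -89401/149185 - 155246/399989 = -58919791099/59672358965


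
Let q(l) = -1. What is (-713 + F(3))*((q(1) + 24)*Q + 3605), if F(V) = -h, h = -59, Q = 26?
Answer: -2748762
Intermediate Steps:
F(V) = 59 (F(V) = -1*(-59) = 59)
(-713 + F(3))*((q(1) + 24)*Q + 3605) = (-713 + 59)*((-1 + 24)*26 + 3605) = -654*(23*26 + 3605) = -654*(598 + 3605) = -654*4203 = -2748762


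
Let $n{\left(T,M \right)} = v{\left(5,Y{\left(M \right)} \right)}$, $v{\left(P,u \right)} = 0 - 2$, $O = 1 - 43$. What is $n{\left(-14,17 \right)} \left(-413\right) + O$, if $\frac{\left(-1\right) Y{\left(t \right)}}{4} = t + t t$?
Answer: $784$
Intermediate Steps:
$O = -42$ ($O = 1 - 43 = -42$)
$Y{\left(t \right)} = - 4 t - 4 t^{2}$ ($Y{\left(t \right)} = - 4 \left(t + t t\right) = - 4 \left(t + t^{2}\right) = - 4 t - 4 t^{2}$)
$v{\left(P,u \right)} = -2$
$n{\left(T,M \right)} = -2$
$n{\left(-14,17 \right)} \left(-413\right) + O = \left(-2\right) \left(-413\right) - 42 = 826 - 42 = 784$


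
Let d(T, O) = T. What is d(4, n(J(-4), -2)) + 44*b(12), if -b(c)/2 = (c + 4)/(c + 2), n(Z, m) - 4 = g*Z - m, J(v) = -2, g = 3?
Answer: -676/7 ≈ -96.571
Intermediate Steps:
n(Z, m) = 4 - m + 3*Z (n(Z, m) = 4 + (3*Z - m) = 4 + (-m + 3*Z) = 4 - m + 3*Z)
b(c) = -2*(4 + c)/(2 + c) (b(c) = -2*(c + 4)/(c + 2) = -2*(4 + c)/(2 + c))
d(4, n(J(-4), -2)) + 44*b(12) = 4 + 44*(2*(-4 - 1*12)/(2 + 12)) = 4 + 44*(2*(-4 - 12)/14) = 4 + 44*(2*(1/14)*(-16)) = 4 + 44*(-16/7) = 4 - 704/7 = -676/7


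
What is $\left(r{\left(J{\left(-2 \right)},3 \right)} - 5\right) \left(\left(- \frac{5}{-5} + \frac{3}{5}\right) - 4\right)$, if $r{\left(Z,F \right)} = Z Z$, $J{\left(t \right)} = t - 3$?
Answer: $-48$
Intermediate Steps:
$J{\left(t \right)} = -3 + t$
$r{\left(Z,F \right)} = Z^{2}$
$\left(r{\left(J{\left(-2 \right)},3 \right)} - 5\right) \left(\left(- \frac{5}{-5} + \frac{3}{5}\right) - 4\right) = \left(\left(-3 - 2\right)^{2} - 5\right) \left(\left(- \frac{5}{-5} + \frac{3}{5}\right) - 4\right) = \left(\left(-5\right)^{2} - 5\right) \left(\left(\left(-5\right) \left(- \frac{1}{5}\right) + 3 \cdot \frac{1}{5}\right) - 4\right) = \left(25 - 5\right) \left(\left(1 + \frac{3}{5}\right) - 4\right) = 20 \left(\frac{8}{5} - 4\right) = 20 \left(- \frac{12}{5}\right) = -48$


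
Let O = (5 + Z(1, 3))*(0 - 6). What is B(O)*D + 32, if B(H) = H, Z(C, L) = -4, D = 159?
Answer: -922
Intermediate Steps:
O = -6 (O = (5 - 4)*(0 - 6) = 1*(-6) = -6)
B(O)*D + 32 = -6*159 + 32 = -954 + 32 = -922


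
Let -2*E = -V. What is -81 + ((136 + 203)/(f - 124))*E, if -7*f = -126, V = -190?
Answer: 23619/106 ≈ 222.82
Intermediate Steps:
f = 18 (f = -⅐*(-126) = 18)
E = -95 (E = -(-1)*(-190)/2 = -½*190 = -95)
-81 + ((136 + 203)/(f - 124))*E = -81 + ((136 + 203)/(18 - 124))*(-95) = -81 + (339/(-106))*(-95) = -81 + (339*(-1/106))*(-95) = -81 - 339/106*(-95) = -81 + 32205/106 = 23619/106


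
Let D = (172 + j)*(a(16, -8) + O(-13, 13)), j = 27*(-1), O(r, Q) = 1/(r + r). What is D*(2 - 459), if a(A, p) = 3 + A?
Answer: -32668645/26 ≈ -1.2565e+6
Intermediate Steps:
O(r, Q) = 1/(2*r)
j = -27
D = 71485/26 (D = (172 - 27)*((3 + 16) + (½)/(-13)) = 145*(19 + (½)*(-1/13)) = 145*(19 - 1/26) = 145*(493/26) = 71485/26 ≈ 2749.4)
D*(2 - 459) = 71485*(2 - 459)/26 = (71485/26)*(-457) = -32668645/26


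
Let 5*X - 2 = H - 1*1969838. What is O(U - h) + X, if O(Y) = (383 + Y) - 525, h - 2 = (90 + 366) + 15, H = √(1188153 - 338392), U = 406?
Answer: -1970881/5 + √849761/5 ≈ -3.9399e+5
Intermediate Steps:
H = √849761 ≈ 921.83
h = 473 (h = 2 + ((90 + 366) + 15) = 2 + (456 + 15) = 2 + 471 = 473)
X = -1969836/5 + √849761/5 (X = ⅖ + (√849761 - 1*1969838)/5 = ⅖ + (√849761 - 1969838)/5 = ⅖ + (-1969838 + √849761)/5 = ⅖ + (-1969838/5 + √849761/5) = -1969836/5 + √849761/5 ≈ -3.9378e+5)
O(Y) = -142 + Y
O(U - h) + X = (-142 + (406 - 1*473)) + (-1969836/5 + √849761/5) = (-142 + (406 - 473)) + (-1969836/5 + √849761/5) = (-142 - 67) + (-1969836/5 + √849761/5) = -209 + (-1969836/5 + √849761/5) = -1970881/5 + √849761/5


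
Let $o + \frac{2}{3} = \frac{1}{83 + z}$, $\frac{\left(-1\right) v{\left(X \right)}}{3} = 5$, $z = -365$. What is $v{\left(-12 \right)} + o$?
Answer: $- \frac{1473}{94} \approx -15.67$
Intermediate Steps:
$v{\left(X \right)} = -15$ ($v{\left(X \right)} = \left(-3\right) 5 = -15$)
$o = - \frac{63}{94}$ ($o = - \frac{2}{3} + \frac{1}{83 - 365} = - \frac{2}{3} + \frac{1}{-282} = - \frac{2}{3} - \frac{1}{282} = - \frac{63}{94} \approx -0.67021$)
$v{\left(-12 \right)} + o = -15 - \frac{63}{94} = - \frac{1473}{94}$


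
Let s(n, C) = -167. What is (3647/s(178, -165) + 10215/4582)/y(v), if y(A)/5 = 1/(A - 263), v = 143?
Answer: 180055788/382597 ≈ 470.61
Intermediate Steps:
y(A) = 5/(-263 + A) (y(A) = 5/(A - 263) = 5/(-263 + A))
(3647/s(178, -165) + 10215/4582)/y(v) = (3647/(-167) + 10215/4582)/((5/(-263 + 143))) = (3647*(-1/167) + 10215*(1/4582))/((5/(-120))) = (-3647/167 + 10215/4582)/((5*(-1/120))) = -15004649/(765194*(-1/24)) = -15004649/765194*(-24) = 180055788/382597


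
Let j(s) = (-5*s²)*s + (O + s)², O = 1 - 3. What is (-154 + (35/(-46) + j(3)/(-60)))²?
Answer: 2769074884/119025 ≈ 23265.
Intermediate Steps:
O = -2
j(s) = (-2 + s)² - 5*s³ (j(s) = (-5*s²)*s + (-2 + s)² = -5*s³ + (-2 + s)² = (-2 + s)² - 5*s³)
(-154 + (35/(-46) + j(3)/(-60)))² = (-154 + (35/(-46) + ((-2 + 3)² - 5*3³)/(-60)))² = (-154 + (35*(-1/46) + (1² - 5*27)*(-1/60)))² = (-154 + (-35/46 + (1 - 135)*(-1/60)))² = (-154 + (-35/46 - 134*(-1/60)))² = (-154 + (-35/46 + 67/30))² = (-154 + 508/345)² = (-52622/345)² = 2769074884/119025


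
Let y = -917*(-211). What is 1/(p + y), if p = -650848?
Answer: -1/457361 ≈ -2.1865e-6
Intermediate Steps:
y = 193487
1/(p + y) = 1/(-650848 + 193487) = 1/(-457361) = -1/457361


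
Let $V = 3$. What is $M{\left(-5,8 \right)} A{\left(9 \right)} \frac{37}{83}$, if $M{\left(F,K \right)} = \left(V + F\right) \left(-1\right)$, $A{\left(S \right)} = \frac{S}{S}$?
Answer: $\frac{74}{83} \approx 0.89157$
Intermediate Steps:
$A{\left(S \right)} = 1$
$M{\left(F,K \right)} = -3 - F$ ($M{\left(F,K \right)} = \left(3 + F\right) \left(-1\right) = -3 - F$)
$M{\left(-5,8 \right)} A{\left(9 \right)} \frac{37}{83} = \left(-3 - -5\right) 1 \cdot \frac{37}{83} = \left(-3 + 5\right) 1 \cdot 37 \cdot \frac{1}{83} = 2 \cdot 1 \cdot \frac{37}{83} = 2 \cdot \frac{37}{83} = \frac{74}{83}$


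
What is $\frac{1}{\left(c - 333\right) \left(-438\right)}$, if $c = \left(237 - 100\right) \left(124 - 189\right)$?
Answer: $\frac{1}{4046244} \approx 2.4714 \cdot 10^{-7}$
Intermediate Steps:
$c = -8905$ ($c = 137 \left(-65\right) = -8905$)
$\frac{1}{\left(c - 333\right) \left(-438\right)} = \frac{1}{\left(-8905 - 333\right) \left(-438\right)} = \frac{1}{\left(-9238\right) \left(-438\right)} = \frac{1}{4046244}$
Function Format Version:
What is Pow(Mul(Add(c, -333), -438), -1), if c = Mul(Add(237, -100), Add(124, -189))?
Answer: Rational(1, 4046244) ≈ 2.4714e-7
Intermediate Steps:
c = -8905 (c = Mul(137, -65) = -8905)
Pow(Mul(Add(c, -333), -438), -1) = Pow(Mul(Add(-8905, -333), -438), -1) = Pow(Mul(-9238, -438), -1) = Pow(4046244, -1) = Rational(1, 4046244)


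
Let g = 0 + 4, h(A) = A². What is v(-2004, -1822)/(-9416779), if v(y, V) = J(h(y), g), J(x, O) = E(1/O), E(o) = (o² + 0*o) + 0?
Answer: -1/150668464 ≈ -6.6371e-9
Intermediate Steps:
E(o) = o² (E(o) = (o² + 0) + 0 = o² + 0 = o²)
g = 4
J(x, O) = O⁻² (J(x, O) = (1/O)² = O⁻²)
v(y, V) = 1/16 (v(y, V) = 4⁻² = 1/16)
v(-2004, -1822)/(-9416779) = (1/16)/(-9416779) = (1/16)*(-1/9416779) = -1/150668464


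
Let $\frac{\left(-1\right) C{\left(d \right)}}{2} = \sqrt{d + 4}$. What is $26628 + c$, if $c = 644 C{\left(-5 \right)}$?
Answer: $26628 - 1288 i \approx 26628.0 - 1288.0 i$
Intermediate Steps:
$C{\left(d \right)} = - 2 \sqrt{4 + d}$ ($C{\left(d \right)} = - 2 \sqrt{d + 4} = - 2 \sqrt{4 + d}$)
$c = - 1288 i$ ($c = 644 \left(- 2 \sqrt{4 - 5}\right) = 644 \left(- 2 \sqrt{-1}\right) = 644 \left(- 2 i\right) = - 1288 i \approx - 1288.0 i$)
$26628 + c = 26628 - 1288 i$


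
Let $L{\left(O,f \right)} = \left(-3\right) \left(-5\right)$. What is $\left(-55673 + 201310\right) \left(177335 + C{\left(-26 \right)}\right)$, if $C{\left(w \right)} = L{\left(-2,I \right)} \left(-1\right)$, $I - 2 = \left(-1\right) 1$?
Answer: $25824352840$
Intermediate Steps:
$I = 1$ ($I = 2 - 1 = 1$)
$L{\left(O,f \right)} = 15$
$C{\left(w \right)} = -15$ ($C{\left(w \right)} = 15 \left(-1\right) = -15$)
$\left(-55673 + 201310\right) \left(177335 + C{\left(-26 \right)}\right) = \left(-55673 + 201310\right) \left(177335 - 15\right) = 145637 \cdot 177320 = 25824352840$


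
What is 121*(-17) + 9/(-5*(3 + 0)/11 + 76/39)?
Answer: -512446/251 ≈ -2041.6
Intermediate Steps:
121*(-17) + 9/(-5*(3 + 0)/11 + 76/39) = -2057 + 9/(-5*3*(1/11) + 76*(1/39)) = -2057 + 9/(-15*1/11 + 76/39) = -2057 + 9/(-15/11 + 76/39) = -2057 + 9/(251/429) = -2057 + 9*(429/251) = -2057 + 3861/251 = -512446/251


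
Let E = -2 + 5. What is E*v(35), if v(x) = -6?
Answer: -18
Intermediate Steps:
E = 3
E*v(35) = 3*(-6) = -18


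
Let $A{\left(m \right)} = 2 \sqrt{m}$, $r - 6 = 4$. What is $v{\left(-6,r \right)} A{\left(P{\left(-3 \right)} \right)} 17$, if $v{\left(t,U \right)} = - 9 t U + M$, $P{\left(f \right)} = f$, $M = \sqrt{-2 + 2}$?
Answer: $18360 i \sqrt{3} \approx 31800.0 i$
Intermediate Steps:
$r = 10$ ($r = 6 + 4 = 10$)
$M = 0$ ($M = \sqrt{0} = 0$)
$v{\left(t,U \right)} = - 9 U t$ ($v{\left(t,U \right)} = - 9 t U + 0 = - 9 U t + 0 = - 9 U t$)
$v{\left(-6,r \right)} A{\left(P{\left(-3 \right)} \right)} 17 = \left(-9\right) 10 \left(-6\right) 2 \sqrt{-3} \cdot 17 = 540 \cdot 2 i \sqrt{3} \cdot 17 = 1080 i \sqrt{3} \cdot 17 = 18360 i \sqrt{3}$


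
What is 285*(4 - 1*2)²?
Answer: 1140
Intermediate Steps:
285*(4 - 1*2)² = 285*(4 - 2)² = 285*2² = 285*4 = 1140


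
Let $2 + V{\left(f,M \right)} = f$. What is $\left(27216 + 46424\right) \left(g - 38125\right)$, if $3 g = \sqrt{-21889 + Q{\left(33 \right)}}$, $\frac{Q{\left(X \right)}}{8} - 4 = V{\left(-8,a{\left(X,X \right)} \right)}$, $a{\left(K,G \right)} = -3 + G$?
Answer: $-2807525000 + \frac{73640 i \sqrt{21937}}{3} \approx -2.8075 \cdot 10^{9} + 3.6356 \cdot 10^{6} i$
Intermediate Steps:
$V{\left(f,M \right)} = -2 + f$
$Q{\left(X \right)} = -48$ ($Q{\left(X \right)} = 32 + 8 \left(-2 - 8\right) = 32 + 8 \left(-10\right) = 32 - 80 = -48$)
$g = \frac{i \sqrt{21937}}{3}$ ($g = \frac{\sqrt{-21889 - 48}}{3} = \frac{\sqrt{-21937}}{3} = \frac{i \sqrt{21937}}{3} \approx 49.37 i$)
$\left(27216 + 46424\right) \left(g - 38125\right) = \left(27216 + 46424\right) \left(\frac{i \sqrt{21937}}{3} - 38125\right) = 73640 \left(-38125 + \frac{i \sqrt{21937}}{3}\right) = -2807525000 + \frac{73640 i \sqrt{21937}}{3}$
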